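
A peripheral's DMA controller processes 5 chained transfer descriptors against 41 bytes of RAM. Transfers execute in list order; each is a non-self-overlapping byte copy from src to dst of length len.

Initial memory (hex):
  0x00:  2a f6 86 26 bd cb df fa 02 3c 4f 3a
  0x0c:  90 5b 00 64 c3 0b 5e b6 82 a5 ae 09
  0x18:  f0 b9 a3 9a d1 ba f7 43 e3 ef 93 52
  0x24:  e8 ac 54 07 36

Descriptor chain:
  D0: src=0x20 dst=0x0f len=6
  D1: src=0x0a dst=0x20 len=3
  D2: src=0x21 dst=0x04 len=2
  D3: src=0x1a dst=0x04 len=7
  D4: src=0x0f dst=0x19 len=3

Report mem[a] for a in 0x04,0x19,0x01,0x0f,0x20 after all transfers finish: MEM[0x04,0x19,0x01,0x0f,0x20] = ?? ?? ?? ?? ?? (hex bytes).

MEM[0x04,0x19,0x01,0x0f,0x20] = a3 e3 f6 e3 4f

[0] 0x20->0x0f len=6 : e3 ef 93 52 e8 ac
[1] 0x0a->0x20 len=3 : 4f 3a 90
[2] 0x21->0x04 len=2 : 3a 90
[3] 0x1a->0x04 len=7 : a3 9a d1 ba f7 43 4f
[4] 0x0f->0x19 len=3 : e3 ef 93
query mem[0x04]=0xa3, mem[0x19]=0xe3, mem[0x01]=0xf6, mem[0x0f]=0xe3, mem[0x20]=0x4f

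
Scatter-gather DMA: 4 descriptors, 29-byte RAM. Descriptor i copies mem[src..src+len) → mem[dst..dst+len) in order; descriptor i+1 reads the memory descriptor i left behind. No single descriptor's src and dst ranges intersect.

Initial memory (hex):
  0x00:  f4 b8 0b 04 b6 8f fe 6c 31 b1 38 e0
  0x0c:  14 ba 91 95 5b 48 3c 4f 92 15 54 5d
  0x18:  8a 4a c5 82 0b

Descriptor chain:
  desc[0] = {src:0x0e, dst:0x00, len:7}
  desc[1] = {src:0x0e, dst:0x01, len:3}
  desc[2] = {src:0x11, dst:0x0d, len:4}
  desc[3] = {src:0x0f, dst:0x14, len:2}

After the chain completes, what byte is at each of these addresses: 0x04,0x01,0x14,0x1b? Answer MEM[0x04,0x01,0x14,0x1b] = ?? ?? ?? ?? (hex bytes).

MEM[0x04,0x01,0x14,0x1b] = 3c 91 4f 82

  after D0: wrote 7B at 0x00 = 91955b483c4f92
  after D1: wrote 3B at 0x01 = 91955b
  after D2: wrote 4B at 0x0d = 483c4f92
  after D3: wrote 2B at 0x14 = 4f92
query mem[0x04]=0x3c, mem[0x01]=0x91, mem[0x14]=0x4f, mem[0x1b]=0x82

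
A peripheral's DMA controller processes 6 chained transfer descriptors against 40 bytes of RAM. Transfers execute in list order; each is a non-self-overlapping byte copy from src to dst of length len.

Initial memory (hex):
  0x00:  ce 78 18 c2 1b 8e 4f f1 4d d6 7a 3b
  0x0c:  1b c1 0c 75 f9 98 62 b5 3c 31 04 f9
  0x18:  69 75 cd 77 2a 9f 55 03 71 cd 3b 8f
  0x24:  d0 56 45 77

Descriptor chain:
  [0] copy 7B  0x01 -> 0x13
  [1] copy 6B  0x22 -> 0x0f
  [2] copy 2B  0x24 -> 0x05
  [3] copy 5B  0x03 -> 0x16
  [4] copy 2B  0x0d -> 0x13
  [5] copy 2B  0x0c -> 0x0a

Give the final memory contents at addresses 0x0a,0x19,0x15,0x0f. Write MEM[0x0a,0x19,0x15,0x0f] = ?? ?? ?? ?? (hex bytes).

[0] 0x01->0x13 len=7 : 78 18 c2 1b 8e 4f f1
[1] 0x22->0x0f len=6 : 3b 8f d0 56 45 77
[2] 0x24->0x05 len=2 : d0 56
[3] 0x03->0x16 len=5 : c2 1b d0 56 f1
[4] 0x0d->0x13 len=2 : c1 0c
[5] 0x0c->0x0a len=2 : 1b c1
query mem[0x0a]=0x1b, mem[0x19]=0x56, mem[0x15]=0xc2, mem[0x0f]=0x3b

MEM[0x0a,0x19,0x15,0x0f] = 1b 56 c2 3b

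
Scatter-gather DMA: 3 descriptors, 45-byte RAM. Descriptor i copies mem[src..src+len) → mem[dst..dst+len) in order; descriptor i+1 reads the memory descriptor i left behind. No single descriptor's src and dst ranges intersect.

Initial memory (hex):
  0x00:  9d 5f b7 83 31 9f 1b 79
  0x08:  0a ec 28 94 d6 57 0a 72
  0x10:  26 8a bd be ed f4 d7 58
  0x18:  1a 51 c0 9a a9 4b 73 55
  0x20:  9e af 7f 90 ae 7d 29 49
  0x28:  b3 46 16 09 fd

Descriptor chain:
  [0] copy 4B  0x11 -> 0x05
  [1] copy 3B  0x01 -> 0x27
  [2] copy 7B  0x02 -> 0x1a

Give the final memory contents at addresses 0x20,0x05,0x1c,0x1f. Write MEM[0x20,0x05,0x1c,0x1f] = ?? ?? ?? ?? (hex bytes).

  after D0: wrote 4B at 0x05 = 8abdbeed
  after D1: wrote 3B at 0x27 = 5fb783
  after D2: wrote 7B at 0x1a = b783318abdbeed
query mem[0x20]=0xed, mem[0x05]=0x8a, mem[0x1c]=0x31, mem[0x1f]=0xbe

MEM[0x20,0x05,0x1c,0x1f] = ed 8a 31 be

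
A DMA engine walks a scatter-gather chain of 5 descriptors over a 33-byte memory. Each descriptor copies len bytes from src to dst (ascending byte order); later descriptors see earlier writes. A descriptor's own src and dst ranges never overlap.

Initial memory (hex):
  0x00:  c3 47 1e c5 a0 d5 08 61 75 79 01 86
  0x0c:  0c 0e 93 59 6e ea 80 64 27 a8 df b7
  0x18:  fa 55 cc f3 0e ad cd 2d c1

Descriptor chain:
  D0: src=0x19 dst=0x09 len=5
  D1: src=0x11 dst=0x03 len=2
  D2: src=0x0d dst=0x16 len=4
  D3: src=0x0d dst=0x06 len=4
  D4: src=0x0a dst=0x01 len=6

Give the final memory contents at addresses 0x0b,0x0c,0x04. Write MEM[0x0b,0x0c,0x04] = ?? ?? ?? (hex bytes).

  after D0: wrote 5B at 0x09 = 55ccf30ead
  after D1: wrote 2B at 0x03 = ea80
  after D2: wrote 4B at 0x16 = ad93596e
  after D3: wrote 4B at 0x06 = ad93596e
  after D4: wrote 6B at 0x01 = ccf30ead9359
query mem[0x0b]=0xf3, mem[0x0c]=0x0e, mem[0x04]=0xad

MEM[0x0b,0x0c,0x04] = f3 0e ad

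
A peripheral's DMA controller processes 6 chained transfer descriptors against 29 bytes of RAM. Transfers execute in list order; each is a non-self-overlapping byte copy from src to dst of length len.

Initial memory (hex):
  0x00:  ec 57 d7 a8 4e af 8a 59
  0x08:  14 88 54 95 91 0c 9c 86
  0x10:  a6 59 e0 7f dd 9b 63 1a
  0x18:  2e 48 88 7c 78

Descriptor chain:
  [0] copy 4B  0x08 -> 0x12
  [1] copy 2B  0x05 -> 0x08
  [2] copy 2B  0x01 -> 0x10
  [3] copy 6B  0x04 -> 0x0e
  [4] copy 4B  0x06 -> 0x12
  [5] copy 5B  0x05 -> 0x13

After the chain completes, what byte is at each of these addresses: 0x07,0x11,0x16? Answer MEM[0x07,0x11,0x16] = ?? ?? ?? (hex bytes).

MEM[0x07,0x11,0x16] = 59 59 af

#0 dst[0x12+4] := {0x14,0x88,0x54,0x95}
#1 dst[0x08+2] := {0xaf,0x8a}
#2 dst[0x10+2] := {0x57,0xd7}
#3 dst[0x0e+6] := {0x4e,0xaf,0x8a,0x59,0xaf,0x8a}
#4 dst[0x12+4] := {0x8a,0x59,0xaf,0x8a}
#5 dst[0x13+5] := {0xaf,0x8a,0x59,0xaf,0x8a}
query mem[0x07]=0x59, mem[0x11]=0x59, mem[0x16]=0xaf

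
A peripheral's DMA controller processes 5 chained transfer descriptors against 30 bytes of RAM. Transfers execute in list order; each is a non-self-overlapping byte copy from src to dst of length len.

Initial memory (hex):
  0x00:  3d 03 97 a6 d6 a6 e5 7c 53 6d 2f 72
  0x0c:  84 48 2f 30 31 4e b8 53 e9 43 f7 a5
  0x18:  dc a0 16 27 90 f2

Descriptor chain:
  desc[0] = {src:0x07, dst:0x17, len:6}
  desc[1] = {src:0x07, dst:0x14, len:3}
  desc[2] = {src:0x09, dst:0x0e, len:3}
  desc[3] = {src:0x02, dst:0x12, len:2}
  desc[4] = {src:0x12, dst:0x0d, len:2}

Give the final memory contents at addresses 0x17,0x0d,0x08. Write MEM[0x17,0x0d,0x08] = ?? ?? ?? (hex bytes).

[0] 0x07->0x17 len=6 : 7c 53 6d 2f 72 84
[1] 0x07->0x14 len=3 : 7c 53 6d
[2] 0x09->0x0e len=3 : 6d 2f 72
[3] 0x02->0x12 len=2 : 97 a6
[4] 0x12->0x0d len=2 : 97 a6
query mem[0x17]=0x7c, mem[0x0d]=0x97, mem[0x08]=0x53

MEM[0x17,0x0d,0x08] = 7c 97 53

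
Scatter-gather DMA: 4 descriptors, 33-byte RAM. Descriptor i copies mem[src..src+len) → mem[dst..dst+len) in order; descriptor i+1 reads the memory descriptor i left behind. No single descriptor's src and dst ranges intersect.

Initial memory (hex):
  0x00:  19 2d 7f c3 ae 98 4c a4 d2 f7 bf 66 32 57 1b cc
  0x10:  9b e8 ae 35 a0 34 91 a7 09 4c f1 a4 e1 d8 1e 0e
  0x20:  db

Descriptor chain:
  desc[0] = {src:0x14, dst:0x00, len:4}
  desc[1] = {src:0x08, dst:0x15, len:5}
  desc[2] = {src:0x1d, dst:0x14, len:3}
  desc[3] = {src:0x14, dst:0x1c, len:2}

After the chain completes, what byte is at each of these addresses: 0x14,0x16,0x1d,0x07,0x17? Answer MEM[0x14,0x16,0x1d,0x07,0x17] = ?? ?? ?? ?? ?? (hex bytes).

#0 dst[0x00+4] := {0xa0,0x34,0x91,0xa7}
#1 dst[0x15+5] := {0xd2,0xf7,0xbf,0x66,0x32}
#2 dst[0x14+3] := {0xd8,0x1e,0x0e}
#3 dst[0x1c+2] := {0xd8,0x1e}
query mem[0x14]=0xd8, mem[0x16]=0x0e, mem[0x1d]=0x1e, mem[0x07]=0xa4, mem[0x17]=0xbf

MEM[0x14,0x16,0x1d,0x07,0x17] = d8 0e 1e a4 bf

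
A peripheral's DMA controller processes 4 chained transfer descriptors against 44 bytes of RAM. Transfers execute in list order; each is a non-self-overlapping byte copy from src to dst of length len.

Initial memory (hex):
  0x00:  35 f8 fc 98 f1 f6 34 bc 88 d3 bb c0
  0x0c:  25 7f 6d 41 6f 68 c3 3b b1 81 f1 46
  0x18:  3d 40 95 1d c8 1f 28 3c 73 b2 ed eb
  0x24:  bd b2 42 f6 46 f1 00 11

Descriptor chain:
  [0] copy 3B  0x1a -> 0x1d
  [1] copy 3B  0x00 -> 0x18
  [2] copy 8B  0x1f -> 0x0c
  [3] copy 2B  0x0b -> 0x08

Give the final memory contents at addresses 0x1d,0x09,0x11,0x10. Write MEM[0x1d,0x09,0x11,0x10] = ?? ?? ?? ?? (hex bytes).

MEM[0x1d,0x09,0x11,0x10] = 95 c8 bd eb

D0: mem[0x1d..0x1f] <- [95 1d c8]
D1: mem[0x18..0x1a] <- [35 f8 fc]
D2: mem[0x0c..0x13] <- [c8 73 b2 ed eb bd b2 42]
D3: mem[0x08..0x09] <- [c0 c8]
query mem[0x1d]=0x95, mem[0x09]=0xc8, mem[0x11]=0xbd, mem[0x10]=0xeb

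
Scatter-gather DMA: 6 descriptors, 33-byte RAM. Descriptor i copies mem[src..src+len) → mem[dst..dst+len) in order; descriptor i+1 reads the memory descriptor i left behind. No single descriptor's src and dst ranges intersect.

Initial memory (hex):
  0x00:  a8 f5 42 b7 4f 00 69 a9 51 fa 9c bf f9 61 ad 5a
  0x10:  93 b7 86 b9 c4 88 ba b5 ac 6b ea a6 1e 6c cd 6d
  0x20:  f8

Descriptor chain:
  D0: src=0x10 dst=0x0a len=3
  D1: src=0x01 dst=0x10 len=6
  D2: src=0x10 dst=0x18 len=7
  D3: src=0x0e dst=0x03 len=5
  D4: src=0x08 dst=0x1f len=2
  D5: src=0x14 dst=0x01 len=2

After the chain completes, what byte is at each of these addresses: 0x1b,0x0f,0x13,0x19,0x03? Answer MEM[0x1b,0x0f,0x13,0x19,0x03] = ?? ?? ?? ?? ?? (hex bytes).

#0 dst[0x0a+3] := {0x93,0xb7,0x86}
#1 dst[0x10+6] := {0xf5,0x42,0xb7,0x4f,0x00,0x69}
#2 dst[0x18+7] := {0xf5,0x42,0xb7,0x4f,0x00,0x69,0xba}
#3 dst[0x03+5] := {0xad,0x5a,0xf5,0x42,0xb7}
#4 dst[0x1f+2] := {0x51,0xfa}
#5 dst[0x01+2] := {0x00,0x69}
query mem[0x1b]=0x4f, mem[0x0f]=0x5a, mem[0x13]=0x4f, mem[0x19]=0x42, mem[0x03]=0xad

MEM[0x1b,0x0f,0x13,0x19,0x03] = 4f 5a 4f 42 ad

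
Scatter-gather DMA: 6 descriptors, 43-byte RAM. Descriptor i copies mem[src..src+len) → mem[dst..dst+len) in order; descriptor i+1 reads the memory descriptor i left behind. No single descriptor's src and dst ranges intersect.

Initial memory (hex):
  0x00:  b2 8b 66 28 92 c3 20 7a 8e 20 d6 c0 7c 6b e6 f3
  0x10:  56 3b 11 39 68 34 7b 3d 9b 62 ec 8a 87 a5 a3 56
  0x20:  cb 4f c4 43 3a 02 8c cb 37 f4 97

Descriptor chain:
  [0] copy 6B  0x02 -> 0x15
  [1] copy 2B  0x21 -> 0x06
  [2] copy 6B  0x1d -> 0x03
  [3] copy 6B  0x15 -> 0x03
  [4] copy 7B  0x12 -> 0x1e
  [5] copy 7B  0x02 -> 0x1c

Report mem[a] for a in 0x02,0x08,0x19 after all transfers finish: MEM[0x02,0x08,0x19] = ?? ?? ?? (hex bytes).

MEM[0x02,0x08,0x19] = 66 7a 20

  after D0: wrote 6B at 0x15 = 662892c3207a
  after D1: wrote 2B at 0x06 = 4fc4
  after D2: wrote 6B at 0x03 = a5a356cb4fc4
  after D3: wrote 6B at 0x03 = 662892c3207a
  after D4: wrote 7B at 0x1e = 113968662892c3
  after D5: wrote 7B at 0x1c = 66662892c3207a
query mem[0x02]=0x66, mem[0x08]=0x7a, mem[0x19]=0x20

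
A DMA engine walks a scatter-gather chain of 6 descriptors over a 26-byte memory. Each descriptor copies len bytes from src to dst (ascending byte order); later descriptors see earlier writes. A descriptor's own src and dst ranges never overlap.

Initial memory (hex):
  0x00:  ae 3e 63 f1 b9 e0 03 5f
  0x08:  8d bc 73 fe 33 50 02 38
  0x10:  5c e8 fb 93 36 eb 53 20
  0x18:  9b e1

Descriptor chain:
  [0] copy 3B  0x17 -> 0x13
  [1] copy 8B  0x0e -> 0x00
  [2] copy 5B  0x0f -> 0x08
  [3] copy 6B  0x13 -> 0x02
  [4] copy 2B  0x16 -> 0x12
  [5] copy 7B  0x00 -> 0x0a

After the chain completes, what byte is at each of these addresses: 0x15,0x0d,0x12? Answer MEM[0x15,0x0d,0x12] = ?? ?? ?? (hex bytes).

MEM[0x15,0x0d,0x12] = e1 9b 53

D0: mem[0x13..0x15] <- [20 9b e1]
D1: mem[0x00..0x07] <- [02 38 5c e8 fb 20 9b e1]
D2: mem[0x08..0x0c] <- [38 5c e8 fb 20]
D3: mem[0x02..0x07] <- [20 9b e1 53 20 9b]
D4: mem[0x12..0x13] <- [53 20]
D5: mem[0x0a..0x10] <- [02 38 20 9b e1 53 20]
query mem[0x15]=0xe1, mem[0x0d]=0x9b, mem[0x12]=0x53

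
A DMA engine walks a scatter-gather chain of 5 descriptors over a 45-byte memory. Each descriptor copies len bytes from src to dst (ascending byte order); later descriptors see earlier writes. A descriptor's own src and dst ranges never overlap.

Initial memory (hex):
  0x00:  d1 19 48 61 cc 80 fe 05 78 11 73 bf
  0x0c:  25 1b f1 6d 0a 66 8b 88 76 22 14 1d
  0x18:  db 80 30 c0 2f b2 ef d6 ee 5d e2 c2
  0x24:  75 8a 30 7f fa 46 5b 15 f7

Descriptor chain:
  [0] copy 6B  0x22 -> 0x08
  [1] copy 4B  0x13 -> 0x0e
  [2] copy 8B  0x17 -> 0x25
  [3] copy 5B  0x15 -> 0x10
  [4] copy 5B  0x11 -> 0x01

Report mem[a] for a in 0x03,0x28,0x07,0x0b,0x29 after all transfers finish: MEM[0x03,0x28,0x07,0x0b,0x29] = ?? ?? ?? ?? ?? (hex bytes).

MEM[0x03,0x28,0x07,0x0b,0x29] = db 30 05 8a c0

  after D0: wrote 6B at 0x08 = e2c2758a307f
  after D1: wrote 4B at 0x0e = 88762214
  after D2: wrote 8B at 0x25 = 1ddb8030c02fb2ef
  after D3: wrote 5B at 0x10 = 22141ddb80
  after D4: wrote 5B at 0x01 = 141ddb8022
query mem[0x03]=0xdb, mem[0x28]=0x30, mem[0x07]=0x05, mem[0x0b]=0x8a, mem[0x29]=0xc0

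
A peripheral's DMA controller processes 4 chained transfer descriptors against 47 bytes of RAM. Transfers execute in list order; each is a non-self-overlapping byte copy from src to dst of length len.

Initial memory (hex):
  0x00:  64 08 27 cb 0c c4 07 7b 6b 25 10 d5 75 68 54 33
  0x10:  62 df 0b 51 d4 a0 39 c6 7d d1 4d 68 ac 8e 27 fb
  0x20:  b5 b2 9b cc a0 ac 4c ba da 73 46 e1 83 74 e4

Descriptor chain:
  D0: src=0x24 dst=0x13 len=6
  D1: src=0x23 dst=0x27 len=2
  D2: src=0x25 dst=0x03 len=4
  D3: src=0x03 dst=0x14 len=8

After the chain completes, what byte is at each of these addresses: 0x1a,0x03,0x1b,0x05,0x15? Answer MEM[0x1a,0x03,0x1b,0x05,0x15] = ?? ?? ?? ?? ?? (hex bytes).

MEM[0x1a,0x03,0x1b,0x05,0x15] = 25 ac 10 cc 4c

[0] 0x24->0x13 len=6 : a0 ac 4c ba da 73
[1] 0x23->0x27 len=2 : cc a0
[2] 0x25->0x03 len=4 : ac 4c cc a0
[3] 0x03->0x14 len=8 : ac 4c cc a0 7b 6b 25 10
query mem[0x1a]=0x25, mem[0x03]=0xac, mem[0x1b]=0x10, mem[0x05]=0xcc, mem[0x15]=0x4c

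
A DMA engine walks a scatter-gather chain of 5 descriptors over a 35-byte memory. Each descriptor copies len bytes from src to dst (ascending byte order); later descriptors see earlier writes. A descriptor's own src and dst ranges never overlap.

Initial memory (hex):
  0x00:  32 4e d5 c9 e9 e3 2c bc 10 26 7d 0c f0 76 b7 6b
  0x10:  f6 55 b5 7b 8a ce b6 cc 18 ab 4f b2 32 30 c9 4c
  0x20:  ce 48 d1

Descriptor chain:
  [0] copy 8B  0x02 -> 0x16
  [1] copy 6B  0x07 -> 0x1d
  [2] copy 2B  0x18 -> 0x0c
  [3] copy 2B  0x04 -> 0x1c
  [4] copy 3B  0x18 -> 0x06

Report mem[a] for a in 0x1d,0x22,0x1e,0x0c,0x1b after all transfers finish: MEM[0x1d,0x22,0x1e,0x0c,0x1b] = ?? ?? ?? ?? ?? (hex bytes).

MEM[0x1d,0x22,0x1e,0x0c,0x1b] = e3 f0 10 e9 bc

  after D0: wrote 8B at 0x16 = d5c9e9e32cbc1026
  after D1: wrote 6B at 0x1d = bc10267d0cf0
  after D2: wrote 2B at 0x0c = e9e3
  after D3: wrote 2B at 0x1c = e9e3
  after D4: wrote 3B at 0x06 = e9e32c
query mem[0x1d]=0xe3, mem[0x22]=0xf0, mem[0x1e]=0x10, mem[0x0c]=0xe9, mem[0x1b]=0xbc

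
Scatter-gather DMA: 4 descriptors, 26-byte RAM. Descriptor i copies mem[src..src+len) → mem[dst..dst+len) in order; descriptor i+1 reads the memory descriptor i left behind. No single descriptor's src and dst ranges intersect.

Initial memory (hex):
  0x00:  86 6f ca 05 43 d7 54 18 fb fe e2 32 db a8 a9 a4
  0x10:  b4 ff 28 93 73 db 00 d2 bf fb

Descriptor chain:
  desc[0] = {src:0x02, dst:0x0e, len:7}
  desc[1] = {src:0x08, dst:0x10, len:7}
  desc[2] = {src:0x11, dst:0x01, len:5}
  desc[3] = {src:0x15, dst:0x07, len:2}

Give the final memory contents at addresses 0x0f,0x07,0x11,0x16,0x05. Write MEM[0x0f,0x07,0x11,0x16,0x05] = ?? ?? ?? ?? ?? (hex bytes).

MEM[0x0f,0x07,0x11,0x16,0x05] = 05 a8 fe ca a8

#0 dst[0x0e+7] := {0xca,0x05,0x43,0xd7,0x54,0x18,0xfb}
#1 dst[0x10+7] := {0xfb,0xfe,0xe2,0x32,0xdb,0xa8,0xca}
#2 dst[0x01+5] := {0xfe,0xe2,0x32,0xdb,0xa8}
#3 dst[0x07+2] := {0xa8,0xca}
query mem[0x0f]=0x05, mem[0x07]=0xa8, mem[0x11]=0xfe, mem[0x16]=0xca, mem[0x05]=0xa8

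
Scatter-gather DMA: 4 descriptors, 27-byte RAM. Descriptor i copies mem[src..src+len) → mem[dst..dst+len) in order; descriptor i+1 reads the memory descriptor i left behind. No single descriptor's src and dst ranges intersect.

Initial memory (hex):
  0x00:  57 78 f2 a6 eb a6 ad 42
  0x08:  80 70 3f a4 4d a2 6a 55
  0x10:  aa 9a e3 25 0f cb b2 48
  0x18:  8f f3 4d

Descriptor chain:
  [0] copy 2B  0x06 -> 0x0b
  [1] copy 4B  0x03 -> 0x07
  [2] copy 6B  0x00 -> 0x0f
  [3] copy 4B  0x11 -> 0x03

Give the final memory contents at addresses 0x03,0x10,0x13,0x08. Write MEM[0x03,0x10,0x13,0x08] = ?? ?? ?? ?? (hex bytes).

#0 dst[0x0b+2] := {0xad,0x42}
#1 dst[0x07+4] := {0xa6,0xeb,0xa6,0xad}
#2 dst[0x0f+6] := {0x57,0x78,0xf2,0xa6,0xeb,0xa6}
#3 dst[0x03+4] := {0xf2,0xa6,0xeb,0xa6}
query mem[0x03]=0xf2, mem[0x10]=0x78, mem[0x13]=0xeb, mem[0x08]=0xeb

MEM[0x03,0x10,0x13,0x08] = f2 78 eb eb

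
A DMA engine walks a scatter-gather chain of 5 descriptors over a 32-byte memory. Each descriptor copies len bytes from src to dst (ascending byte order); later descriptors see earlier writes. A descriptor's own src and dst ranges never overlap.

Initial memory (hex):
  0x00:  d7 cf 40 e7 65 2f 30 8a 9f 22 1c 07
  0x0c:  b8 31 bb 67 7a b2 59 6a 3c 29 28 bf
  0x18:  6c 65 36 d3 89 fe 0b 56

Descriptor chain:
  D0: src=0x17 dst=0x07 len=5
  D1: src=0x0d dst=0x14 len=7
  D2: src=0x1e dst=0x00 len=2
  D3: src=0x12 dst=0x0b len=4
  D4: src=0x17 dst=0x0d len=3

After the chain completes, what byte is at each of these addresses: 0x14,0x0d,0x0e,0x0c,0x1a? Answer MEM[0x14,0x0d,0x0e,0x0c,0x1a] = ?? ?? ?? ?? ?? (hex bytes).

D0: mem[0x07..0x0b] <- [bf 6c 65 36 d3]
D1: mem[0x14..0x1a] <- [31 bb 67 7a b2 59 6a]
D2: mem[0x00..0x01] <- [0b 56]
D3: mem[0x0b..0x0e] <- [59 6a 31 bb]
D4: mem[0x0d..0x0f] <- [7a b2 59]
query mem[0x14]=0x31, mem[0x0d]=0x7a, mem[0x0e]=0xb2, mem[0x0c]=0x6a, mem[0x1a]=0x6a

MEM[0x14,0x0d,0x0e,0x0c,0x1a] = 31 7a b2 6a 6a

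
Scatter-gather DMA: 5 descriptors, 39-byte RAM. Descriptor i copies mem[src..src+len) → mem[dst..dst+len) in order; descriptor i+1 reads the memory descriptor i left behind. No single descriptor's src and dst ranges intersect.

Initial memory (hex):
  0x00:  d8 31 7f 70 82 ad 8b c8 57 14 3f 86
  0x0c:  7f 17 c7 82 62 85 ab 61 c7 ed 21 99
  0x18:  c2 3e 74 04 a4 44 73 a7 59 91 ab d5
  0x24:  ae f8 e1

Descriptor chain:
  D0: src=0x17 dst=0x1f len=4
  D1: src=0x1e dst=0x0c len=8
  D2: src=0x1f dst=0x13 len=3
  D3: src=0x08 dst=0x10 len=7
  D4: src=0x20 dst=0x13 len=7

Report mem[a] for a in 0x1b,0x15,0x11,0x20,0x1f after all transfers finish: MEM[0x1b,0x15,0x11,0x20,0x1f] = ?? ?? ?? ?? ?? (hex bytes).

  after D0: wrote 4B at 0x1f = 99c23e74
  after D1: wrote 8B at 0x0c = 7399c23e74d5aef8
  after D2: wrote 3B at 0x13 = 99c23e
  after D3: wrote 7B at 0x10 = 57143f867399c2
  after D4: wrote 7B at 0x13 = c23e74d5aef8e1
query mem[0x1b]=0x04, mem[0x15]=0x74, mem[0x11]=0x14, mem[0x20]=0xc2, mem[0x1f]=0x99

MEM[0x1b,0x15,0x11,0x20,0x1f] = 04 74 14 c2 99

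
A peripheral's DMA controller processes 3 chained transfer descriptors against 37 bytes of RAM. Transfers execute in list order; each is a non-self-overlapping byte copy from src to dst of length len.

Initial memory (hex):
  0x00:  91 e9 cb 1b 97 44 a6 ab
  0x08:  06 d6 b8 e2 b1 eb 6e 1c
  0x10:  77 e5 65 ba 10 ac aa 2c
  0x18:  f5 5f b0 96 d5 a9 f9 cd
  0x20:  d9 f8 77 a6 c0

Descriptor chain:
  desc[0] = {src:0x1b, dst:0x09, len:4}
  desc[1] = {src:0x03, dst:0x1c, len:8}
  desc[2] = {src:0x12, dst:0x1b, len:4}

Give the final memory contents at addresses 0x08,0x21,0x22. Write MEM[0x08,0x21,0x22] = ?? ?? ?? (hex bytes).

  after D0: wrote 4B at 0x09 = 96d5a9f9
  after D1: wrote 8B at 0x1c = 1b9744a6ab0696d5
  after D2: wrote 4B at 0x1b = 65ba10ac
query mem[0x08]=0x06, mem[0x21]=0x06, mem[0x22]=0x96

MEM[0x08,0x21,0x22] = 06 06 96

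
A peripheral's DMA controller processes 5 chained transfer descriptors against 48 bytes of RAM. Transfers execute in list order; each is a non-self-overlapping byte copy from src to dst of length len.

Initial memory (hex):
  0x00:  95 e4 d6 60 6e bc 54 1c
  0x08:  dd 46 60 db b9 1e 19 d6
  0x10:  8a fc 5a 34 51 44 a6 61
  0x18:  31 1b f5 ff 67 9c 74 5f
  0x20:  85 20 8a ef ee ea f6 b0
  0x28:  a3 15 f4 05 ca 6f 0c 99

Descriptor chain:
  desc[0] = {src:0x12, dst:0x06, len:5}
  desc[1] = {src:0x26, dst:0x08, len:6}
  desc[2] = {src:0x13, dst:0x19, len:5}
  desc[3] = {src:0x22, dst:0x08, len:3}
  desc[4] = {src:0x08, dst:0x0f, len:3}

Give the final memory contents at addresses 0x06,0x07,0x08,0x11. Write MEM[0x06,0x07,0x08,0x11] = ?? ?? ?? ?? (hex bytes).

MEM[0x06,0x07,0x08,0x11] = 5a 34 8a ee

  after D0: wrote 5B at 0x06 = 5a345144a6
  after D1: wrote 6B at 0x08 = f6b0a315f405
  after D2: wrote 5B at 0x19 = 345144a661
  after D3: wrote 3B at 0x08 = 8aefee
  after D4: wrote 3B at 0x0f = 8aefee
query mem[0x06]=0x5a, mem[0x07]=0x34, mem[0x08]=0x8a, mem[0x11]=0xee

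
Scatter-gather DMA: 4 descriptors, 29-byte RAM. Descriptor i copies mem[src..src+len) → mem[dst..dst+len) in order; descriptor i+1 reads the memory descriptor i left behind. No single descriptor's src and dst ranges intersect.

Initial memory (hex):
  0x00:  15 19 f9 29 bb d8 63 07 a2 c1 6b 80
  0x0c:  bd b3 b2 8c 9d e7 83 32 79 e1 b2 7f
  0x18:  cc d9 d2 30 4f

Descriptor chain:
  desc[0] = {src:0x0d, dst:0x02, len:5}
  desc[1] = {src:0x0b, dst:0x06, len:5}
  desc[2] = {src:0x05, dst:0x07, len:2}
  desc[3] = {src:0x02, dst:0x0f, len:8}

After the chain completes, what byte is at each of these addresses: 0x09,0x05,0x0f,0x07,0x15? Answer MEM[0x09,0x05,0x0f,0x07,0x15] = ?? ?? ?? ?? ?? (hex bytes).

[0] 0x0d->0x02 len=5 : b3 b2 8c 9d e7
[1] 0x0b->0x06 len=5 : 80 bd b3 b2 8c
[2] 0x05->0x07 len=2 : 9d 80
[3] 0x02->0x0f len=8 : b3 b2 8c 9d 80 9d 80 b2
query mem[0x09]=0xb2, mem[0x05]=0x9d, mem[0x0f]=0xb3, mem[0x07]=0x9d, mem[0x15]=0x80

MEM[0x09,0x05,0x0f,0x07,0x15] = b2 9d b3 9d 80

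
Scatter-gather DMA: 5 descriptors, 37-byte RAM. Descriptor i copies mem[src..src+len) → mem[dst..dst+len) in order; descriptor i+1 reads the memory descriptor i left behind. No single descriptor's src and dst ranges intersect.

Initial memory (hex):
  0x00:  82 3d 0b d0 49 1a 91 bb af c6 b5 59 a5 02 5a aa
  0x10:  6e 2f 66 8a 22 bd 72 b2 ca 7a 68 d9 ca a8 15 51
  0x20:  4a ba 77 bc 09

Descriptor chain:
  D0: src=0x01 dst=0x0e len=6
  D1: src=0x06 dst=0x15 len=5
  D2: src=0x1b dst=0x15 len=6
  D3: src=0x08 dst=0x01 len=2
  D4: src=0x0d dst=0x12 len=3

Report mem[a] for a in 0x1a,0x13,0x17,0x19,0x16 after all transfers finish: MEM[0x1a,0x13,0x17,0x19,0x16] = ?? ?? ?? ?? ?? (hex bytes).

[0] 0x01->0x0e len=6 : 3d 0b d0 49 1a 91
[1] 0x06->0x15 len=5 : 91 bb af c6 b5
[2] 0x1b->0x15 len=6 : d9 ca a8 15 51 4a
[3] 0x08->0x01 len=2 : af c6
[4] 0x0d->0x12 len=3 : 02 3d 0b
query mem[0x1a]=0x4a, mem[0x13]=0x3d, mem[0x17]=0xa8, mem[0x19]=0x51, mem[0x16]=0xca

MEM[0x1a,0x13,0x17,0x19,0x16] = 4a 3d a8 51 ca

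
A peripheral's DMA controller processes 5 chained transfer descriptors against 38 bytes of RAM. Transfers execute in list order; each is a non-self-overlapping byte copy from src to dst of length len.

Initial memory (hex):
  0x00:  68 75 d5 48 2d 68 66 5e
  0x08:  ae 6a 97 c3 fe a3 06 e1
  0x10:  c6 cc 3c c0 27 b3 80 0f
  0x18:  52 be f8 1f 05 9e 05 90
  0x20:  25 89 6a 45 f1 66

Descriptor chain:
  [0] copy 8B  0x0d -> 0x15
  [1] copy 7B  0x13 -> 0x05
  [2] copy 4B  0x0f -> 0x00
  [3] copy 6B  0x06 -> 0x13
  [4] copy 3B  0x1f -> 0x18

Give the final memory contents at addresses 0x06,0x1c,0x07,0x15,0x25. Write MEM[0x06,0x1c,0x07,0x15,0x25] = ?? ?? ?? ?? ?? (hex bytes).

MEM[0x06,0x1c,0x07,0x15,0x25] = 27 27 a3 06 66

  after D0: wrote 8B at 0x15 = a306e1c6cc3cc027
  after D1: wrote 7B at 0x05 = c027a306e1c6cc
  after D2: wrote 4B at 0x00 = e1c6cc3c
  after D3: wrote 6B at 0x13 = 27a306e1c6cc
  after D4: wrote 3B at 0x18 = 902589
query mem[0x06]=0x27, mem[0x1c]=0x27, mem[0x07]=0xa3, mem[0x15]=0x06, mem[0x25]=0x66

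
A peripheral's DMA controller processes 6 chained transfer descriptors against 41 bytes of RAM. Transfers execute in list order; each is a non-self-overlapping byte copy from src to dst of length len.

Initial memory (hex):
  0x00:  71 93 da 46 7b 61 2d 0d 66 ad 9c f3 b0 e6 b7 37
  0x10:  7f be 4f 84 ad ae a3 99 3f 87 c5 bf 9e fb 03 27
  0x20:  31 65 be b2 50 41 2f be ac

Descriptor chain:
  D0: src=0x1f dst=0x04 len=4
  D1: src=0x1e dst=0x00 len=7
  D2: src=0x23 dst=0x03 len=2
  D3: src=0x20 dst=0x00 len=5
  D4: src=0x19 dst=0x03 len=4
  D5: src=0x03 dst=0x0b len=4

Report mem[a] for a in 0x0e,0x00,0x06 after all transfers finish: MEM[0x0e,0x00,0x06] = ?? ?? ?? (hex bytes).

MEM[0x0e,0x00,0x06] = 9e 31 9e

#0 dst[0x04+4] := {0x27,0x31,0x65,0xbe}
#1 dst[0x00+7] := {0x03,0x27,0x31,0x65,0xbe,0xb2,0x50}
#2 dst[0x03+2] := {0xb2,0x50}
#3 dst[0x00+5] := {0x31,0x65,0xbe,0xb2,0x50}
#4 dst[0x03+4] := {0x87,0xc5,0xbf,0x9e}
#5 dst[0x0b+4] := {0x87,0xc5,0xbf,0x9e}
query mem[0x0e]=0x9e, mem[0x00]=0x31, mem[0x06]=0x9e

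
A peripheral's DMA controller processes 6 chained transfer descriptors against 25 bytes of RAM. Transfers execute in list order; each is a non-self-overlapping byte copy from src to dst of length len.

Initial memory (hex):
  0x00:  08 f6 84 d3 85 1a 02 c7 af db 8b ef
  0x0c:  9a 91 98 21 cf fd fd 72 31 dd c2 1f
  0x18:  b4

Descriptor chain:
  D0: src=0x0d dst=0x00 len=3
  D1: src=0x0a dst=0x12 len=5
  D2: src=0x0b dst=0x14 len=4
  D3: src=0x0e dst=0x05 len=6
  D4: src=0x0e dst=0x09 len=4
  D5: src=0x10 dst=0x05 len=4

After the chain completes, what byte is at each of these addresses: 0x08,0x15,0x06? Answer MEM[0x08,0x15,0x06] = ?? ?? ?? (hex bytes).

MEM[0x08,0x15,0x06] = ef 9a fd

#0 dst[0x00+3] := {0x91,0x98,0x21}
#1 dst[0x12+5] := {0x8b,0xef,0x9a,0x91,0x98}
#2 dst[0x14+4] := {0xef,0x9a,0x91,0x98}
#3 dst[0x05+6] := {0x98,0x21,0xcf,0xfd,0x8b,0xef}
#4 dst[0x09+4] := {0x98,0x21,0xcf,0xfd}
#5 dst[0x05+4] := {0xcf,0xfd,0x8b,0xef}
query mem[0x08]=0xef, mem[0x15]=0x9a, mem[0x06]=0xfd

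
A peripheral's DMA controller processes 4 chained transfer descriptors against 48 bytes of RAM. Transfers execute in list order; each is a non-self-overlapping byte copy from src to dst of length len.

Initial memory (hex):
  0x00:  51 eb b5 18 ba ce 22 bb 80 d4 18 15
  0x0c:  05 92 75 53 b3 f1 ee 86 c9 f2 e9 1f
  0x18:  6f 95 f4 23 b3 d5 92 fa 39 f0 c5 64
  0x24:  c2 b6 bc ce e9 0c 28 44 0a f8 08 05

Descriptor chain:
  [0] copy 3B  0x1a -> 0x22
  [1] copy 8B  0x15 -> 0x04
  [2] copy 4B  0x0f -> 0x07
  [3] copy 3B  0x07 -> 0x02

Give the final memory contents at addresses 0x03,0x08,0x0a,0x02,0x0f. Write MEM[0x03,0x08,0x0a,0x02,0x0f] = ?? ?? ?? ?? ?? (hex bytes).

MEM[0x03,0x08,0x0a,0x02,0x0f] = b3 b3 ee 53 53

[0] 0x1a->0x22 len=3 : f4 23 b3
[1] 0x15->0x04 len=8 : f2 e9 1f 6f 95 f4 23 b3
[2] 0x0f->0x07 len=4 : 53 b3 f1 ee
[3] 0x07->0x02 len=3 : 53 b3 f1
query mem[0x03]=0xb3, mem[0x08]=0xb3, mem[0x0a]=0xee, mem[0x02]=0x53, mem[0x0f]=0x53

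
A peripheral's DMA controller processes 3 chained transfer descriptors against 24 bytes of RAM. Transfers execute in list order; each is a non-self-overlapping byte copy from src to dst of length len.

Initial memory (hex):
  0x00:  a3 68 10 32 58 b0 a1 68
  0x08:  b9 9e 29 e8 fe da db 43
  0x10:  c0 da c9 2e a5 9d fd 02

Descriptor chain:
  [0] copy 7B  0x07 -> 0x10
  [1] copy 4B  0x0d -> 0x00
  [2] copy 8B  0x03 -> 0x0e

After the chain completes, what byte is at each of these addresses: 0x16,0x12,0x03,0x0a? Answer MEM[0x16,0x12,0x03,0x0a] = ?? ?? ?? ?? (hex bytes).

MEM[0x16,0x12,0x03,0x0a] = da 68 68 29

D0: mem[0x10..0x16] <- [68 b9 9e 29 e8 fe da]
D1: mem[0x00..0x03] <- [da db 43 68]
D2: mem[0x0e..0x15] <- [68 58 b0 a1 68 b9 9e 29]
query mem[0x16]=0xda, mem[0x12]=0x68, mem[0x03]=0x68, mem[0x0a]=0x29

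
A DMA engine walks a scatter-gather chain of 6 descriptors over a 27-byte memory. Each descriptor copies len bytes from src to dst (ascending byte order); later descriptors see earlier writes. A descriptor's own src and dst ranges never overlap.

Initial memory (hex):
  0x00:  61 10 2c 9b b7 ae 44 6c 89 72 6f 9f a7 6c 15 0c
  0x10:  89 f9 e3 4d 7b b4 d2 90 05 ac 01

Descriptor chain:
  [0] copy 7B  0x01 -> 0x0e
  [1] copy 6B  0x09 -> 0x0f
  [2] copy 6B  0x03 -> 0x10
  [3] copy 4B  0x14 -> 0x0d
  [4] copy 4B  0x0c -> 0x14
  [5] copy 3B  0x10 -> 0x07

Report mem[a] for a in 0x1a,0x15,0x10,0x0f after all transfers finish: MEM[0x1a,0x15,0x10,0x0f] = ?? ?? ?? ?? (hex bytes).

#0 dst[0x0e+7] := {0x10,0x2c,0x9b,0xb7,0xae,0x44,0x6c}
#1 dst[0x0f+6] := {0x72,0x6f,0x9f,0xa7,0x6c,0x10}
#2 dst[0x10+6] := {0x9b,0xb7,0xae,0x44,0x6c,0x89}
#3 dst[0x0d+4] := {0x6c,0x89,0xd2,0x90}
#4 dst[0x14+4] := {0xa7,0x6c,0x89,0xd2}
#5 dst[0x07+3] := {0x90,0xb7,0xae}
query mem[0x1a]=0x01, mem[0x15]=0x6c, mem[0x10]=0x90, mem[0x0f]=0xd2

MEM[0x1a,0x15,0x10,0x0f] = 01 6c 90 d2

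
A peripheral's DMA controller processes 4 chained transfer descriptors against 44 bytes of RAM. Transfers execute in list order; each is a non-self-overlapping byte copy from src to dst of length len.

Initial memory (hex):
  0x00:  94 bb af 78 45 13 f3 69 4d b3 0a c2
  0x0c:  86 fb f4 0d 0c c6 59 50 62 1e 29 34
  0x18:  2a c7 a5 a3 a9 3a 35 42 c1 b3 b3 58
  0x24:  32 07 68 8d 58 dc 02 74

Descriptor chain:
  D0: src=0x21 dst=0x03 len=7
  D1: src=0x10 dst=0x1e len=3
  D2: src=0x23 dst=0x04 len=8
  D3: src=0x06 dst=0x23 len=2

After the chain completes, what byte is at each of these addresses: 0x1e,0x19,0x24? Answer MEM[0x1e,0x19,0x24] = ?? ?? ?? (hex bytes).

[0] 0x21->0x03 len=7 : b3 b3 58 32 07 68 8d
[1] 0x10->0x1e len=3 : 0c c6 59
[2] 0x23->0x04 len=8 : 58 32 07 68 8d 58 dc 02
[3] 0x06->0x23 len=2 : 07 68
query mem[0x1e]=0x0c, mem[0x19]=0xc7, mem[0x24]=0x68

MEM[0x1e,0x19,0x24] = 0c c7 68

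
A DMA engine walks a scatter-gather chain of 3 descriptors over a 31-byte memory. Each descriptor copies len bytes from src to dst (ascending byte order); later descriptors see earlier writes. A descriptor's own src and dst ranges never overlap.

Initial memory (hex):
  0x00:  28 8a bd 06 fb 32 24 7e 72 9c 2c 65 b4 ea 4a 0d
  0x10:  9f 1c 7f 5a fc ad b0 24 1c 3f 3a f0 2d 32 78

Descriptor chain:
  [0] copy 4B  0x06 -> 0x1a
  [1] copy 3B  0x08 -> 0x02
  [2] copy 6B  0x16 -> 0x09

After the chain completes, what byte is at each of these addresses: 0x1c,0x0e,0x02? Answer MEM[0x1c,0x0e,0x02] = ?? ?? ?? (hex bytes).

MEM[0x1c,0x0e,0x02] = 72 7e 72

D0: mem[0x1a..0x1d] <- [24 7e 72 9c]
D1: mem[0x02..0x04] <- [72 9c 2c]
D2: mem[0x09..0x0e] <- [b0 24 1c 3f 24 7e]
query mem[0x1c]=0x72, mem[0x0e]=0x7e, mem[0x02]=0x72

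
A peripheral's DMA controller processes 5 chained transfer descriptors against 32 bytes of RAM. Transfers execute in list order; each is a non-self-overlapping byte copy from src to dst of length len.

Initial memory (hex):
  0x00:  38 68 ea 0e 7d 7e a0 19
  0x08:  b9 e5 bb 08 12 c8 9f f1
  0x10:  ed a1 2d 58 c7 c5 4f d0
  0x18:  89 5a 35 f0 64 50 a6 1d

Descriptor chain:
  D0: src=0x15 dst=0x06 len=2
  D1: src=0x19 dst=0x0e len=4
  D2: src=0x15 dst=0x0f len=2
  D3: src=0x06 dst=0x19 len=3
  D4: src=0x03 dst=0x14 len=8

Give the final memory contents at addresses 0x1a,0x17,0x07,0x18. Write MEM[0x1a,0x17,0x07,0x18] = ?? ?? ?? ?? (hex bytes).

D0: mem[0x06..0x07] <- [c5 4f]
D1: mem[0x0e..0x11] <- [5a 35 f0 64]
D2: mem[0x0f..0x10] <- [c5 4f]
D3: mem[0x19..0x1b] <- [c5 4f b9]
D4: mem[0x14..0x1b] <- [0e 7d 7e c5 4f b9 e5 bb]
query mem[0x1a]=0xe5, mem[0x17]=0xc5, mem[0x07]=0x4f, mem[0x18]=0x4f

MEM[0x1a,0x17,0x07,0x18] = e5 c5 4f 4f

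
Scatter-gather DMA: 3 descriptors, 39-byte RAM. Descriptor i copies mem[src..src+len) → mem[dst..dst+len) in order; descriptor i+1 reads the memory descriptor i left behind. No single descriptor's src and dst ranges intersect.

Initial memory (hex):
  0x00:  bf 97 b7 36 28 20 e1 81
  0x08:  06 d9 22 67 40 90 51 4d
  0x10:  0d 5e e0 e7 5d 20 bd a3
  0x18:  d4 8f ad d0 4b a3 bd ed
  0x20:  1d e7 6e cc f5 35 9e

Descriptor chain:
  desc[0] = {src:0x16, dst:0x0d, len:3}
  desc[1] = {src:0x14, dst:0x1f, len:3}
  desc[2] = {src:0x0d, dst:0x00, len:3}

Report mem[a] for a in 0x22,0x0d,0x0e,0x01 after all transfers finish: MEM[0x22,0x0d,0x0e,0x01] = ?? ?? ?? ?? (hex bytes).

MEM[0x22,0x0d,0x0e,0x01] = 6e bd a3 a3

D0: mem[0x0d..0x0f] <- [bd a3 d4]
D1: mem[0x1f..0x21] <- [5d 20 bd]
D2: mem[0x00..0x02] <- [bd a3 d4]
query mem[0x22]=0x6e, mem[0x0d]=0xbd, mem[0x0e]=0xa3, mem[0x01]=0xa3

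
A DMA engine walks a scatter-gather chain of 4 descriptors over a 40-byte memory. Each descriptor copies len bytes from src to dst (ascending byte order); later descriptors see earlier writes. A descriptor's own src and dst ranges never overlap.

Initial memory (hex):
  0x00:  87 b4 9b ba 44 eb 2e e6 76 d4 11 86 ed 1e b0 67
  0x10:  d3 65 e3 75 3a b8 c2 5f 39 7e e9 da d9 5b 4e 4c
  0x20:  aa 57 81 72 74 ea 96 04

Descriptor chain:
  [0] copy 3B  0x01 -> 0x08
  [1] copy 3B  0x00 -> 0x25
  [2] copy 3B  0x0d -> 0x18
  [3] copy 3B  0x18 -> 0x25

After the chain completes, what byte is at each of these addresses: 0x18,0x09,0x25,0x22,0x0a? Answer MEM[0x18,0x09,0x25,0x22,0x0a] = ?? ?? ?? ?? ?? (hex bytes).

MEM[0x18,0x09,0x25,0x22,0x0a] = 1e 9b 1e 81 ba

#0 dst[0x08+3] := {0xb4,0x9b,0xba}
#1 dst[0x25+3] := {0x87,0xb4,0x9b}
#2 dst[0x18+3] := {0x1e,0xb0,0x67}
#3 dst[0x25+3] := {0x1e,0xb0,0x67}
query mem[0x18]=0x1e, mem[0x09]=0x9b, mem[0x25]=0x1e, mem[0x22]=0x81, mem[0x0a]=0xba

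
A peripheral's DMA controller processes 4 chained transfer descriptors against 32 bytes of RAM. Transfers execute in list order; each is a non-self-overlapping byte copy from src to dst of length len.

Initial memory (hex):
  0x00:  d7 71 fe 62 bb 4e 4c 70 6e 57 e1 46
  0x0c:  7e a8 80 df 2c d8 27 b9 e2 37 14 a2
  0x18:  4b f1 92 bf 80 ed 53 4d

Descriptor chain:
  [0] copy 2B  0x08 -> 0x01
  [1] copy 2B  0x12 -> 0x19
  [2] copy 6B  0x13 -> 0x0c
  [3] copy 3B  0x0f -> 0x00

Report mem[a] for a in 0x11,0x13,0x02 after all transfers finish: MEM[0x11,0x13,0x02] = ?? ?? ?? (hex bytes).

MEM[0x11,0x13,0x02] = 4b b9 4b

#0 dst[0x01+2] := {0x6e,0x57}
#1 dst[0x19+2] := {0x27,0xb9}
#2 dst[0x0c+6] := {0xb9,0xe2,0x37,0x14,0xa2,0x4b}
#3 dst[0x00+3] := {0x14,0xa2,0x4b}
query mem[0x11]=0x4b, mem[0x13]=0xb9, mem[0x02]=0x4b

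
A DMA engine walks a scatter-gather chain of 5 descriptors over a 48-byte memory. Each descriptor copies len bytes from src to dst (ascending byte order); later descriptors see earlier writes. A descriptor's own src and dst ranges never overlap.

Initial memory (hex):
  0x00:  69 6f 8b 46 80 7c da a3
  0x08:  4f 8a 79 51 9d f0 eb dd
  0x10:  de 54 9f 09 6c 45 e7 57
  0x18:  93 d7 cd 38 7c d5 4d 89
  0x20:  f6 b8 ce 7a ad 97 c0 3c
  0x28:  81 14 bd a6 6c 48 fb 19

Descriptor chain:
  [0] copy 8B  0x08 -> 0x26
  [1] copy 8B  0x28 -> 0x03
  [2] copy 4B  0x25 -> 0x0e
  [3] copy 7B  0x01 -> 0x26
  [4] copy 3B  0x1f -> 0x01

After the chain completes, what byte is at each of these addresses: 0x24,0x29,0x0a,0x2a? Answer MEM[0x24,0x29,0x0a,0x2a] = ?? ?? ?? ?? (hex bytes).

  after D0: wrote 8B at 0x26 = 4f8a79519df0ebdd
  after D1: wrote 8B at 0x03 = 79519df0ebddfb19
  after D2: wrote 4B at 0x0e = 974f8a79
  after D3: wrote 7B at 0x26 = 6f8b79519df0eb
  after D4: wrote 3B at 0x01 = 89f6b8
query mem[0x24]=0xad, mem[0x29]=0x51, mem[0x0a]=0x19, mem[0x2a]=0x9d

MEM[0x24,0x29,0x0a,0x2a] = ad 51 19 9d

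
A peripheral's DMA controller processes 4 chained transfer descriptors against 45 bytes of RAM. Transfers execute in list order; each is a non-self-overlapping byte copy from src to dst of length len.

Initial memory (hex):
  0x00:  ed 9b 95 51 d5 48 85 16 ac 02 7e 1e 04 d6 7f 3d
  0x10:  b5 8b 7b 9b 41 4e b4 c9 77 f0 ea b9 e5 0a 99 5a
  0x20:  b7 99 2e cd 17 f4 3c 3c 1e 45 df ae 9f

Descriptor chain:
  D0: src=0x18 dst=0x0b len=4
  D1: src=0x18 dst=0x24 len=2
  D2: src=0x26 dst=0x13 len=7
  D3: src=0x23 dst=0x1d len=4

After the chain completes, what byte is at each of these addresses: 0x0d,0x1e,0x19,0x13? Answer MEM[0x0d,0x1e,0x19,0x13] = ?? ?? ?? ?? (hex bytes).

  after D0: wrote 4B at 0x0b = 77f0eab9
  after D1: wrote 2B at 0x24 = 77f0
  after D2: wrote 7B at 0x13 = 3c3c1e45dfae9f
  after D3: wrote 4B at 0x1d = cd77f03c
query mem[0x0d]=0xea, mem[0x1e]=0x77, mem[0x19]=0x9f, mem[0x13]=0x3c

MEM[0x0d,0x1e,0x19,0x13] = ea 77 9f 3c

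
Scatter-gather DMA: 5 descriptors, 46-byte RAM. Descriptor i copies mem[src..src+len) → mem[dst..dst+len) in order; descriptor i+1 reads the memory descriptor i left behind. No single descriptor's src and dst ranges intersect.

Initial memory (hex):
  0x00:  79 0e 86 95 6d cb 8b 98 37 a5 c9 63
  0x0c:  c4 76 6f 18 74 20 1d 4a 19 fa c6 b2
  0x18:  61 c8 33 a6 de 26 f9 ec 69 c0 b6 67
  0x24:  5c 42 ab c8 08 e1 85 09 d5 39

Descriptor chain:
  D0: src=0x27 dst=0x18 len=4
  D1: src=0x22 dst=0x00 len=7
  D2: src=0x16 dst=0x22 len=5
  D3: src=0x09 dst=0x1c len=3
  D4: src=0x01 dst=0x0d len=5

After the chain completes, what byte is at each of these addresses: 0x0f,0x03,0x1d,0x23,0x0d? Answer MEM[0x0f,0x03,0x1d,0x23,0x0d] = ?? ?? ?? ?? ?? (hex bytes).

MEM[0x0f,0x03,0x1d,0x23,0x0d] = 42 42 c9 b2 67

[0] 0x27->0x18 len=4 : c8 08 e1 85
[1] 0x22->0x00 len=7 : b6 67 5c 42 ab c8 08
[2] 0x16->0x22 len=5 : c6 b2 c8 08 e1
[3] 0x09->0x1c len=3 : a5 c9 63
[4] 0x01->0x0d len=5 : 67 5c 42 ab c8
query mem[0x0f]=0x42, mem[0x03]=0x42, mem[0x1d]=0xc9, mem[0x23]=0xb2, mem[0x0d]=0x67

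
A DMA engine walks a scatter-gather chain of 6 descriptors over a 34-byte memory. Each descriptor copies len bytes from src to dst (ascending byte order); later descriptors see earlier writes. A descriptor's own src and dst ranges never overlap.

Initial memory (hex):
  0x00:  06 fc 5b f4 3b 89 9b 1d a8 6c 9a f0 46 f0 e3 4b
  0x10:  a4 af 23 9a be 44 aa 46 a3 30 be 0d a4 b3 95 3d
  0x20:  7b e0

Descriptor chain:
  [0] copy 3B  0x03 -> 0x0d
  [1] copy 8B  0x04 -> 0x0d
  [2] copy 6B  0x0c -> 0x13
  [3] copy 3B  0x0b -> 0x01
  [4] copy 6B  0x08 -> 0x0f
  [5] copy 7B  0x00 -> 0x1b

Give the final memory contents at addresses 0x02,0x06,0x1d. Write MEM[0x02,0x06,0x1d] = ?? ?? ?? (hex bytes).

#0 dst[0x0d+3] := {0xf4,0x3b,0x89}
#1 dst[0x0d+8] := {0x3b,0x89,0x9b,0x1d,0xa8,0x6c,0x9a,0xf0}
#2 dst[0x13+6] := {0x46,0x3b,0x89,0x9b,0x1d,0xa8}
#3 dst[0x01+3] := {0xf0,0x46,0x3b}
#4 dst[0x0f+6] := {0xa8,0x6c,0x9a,0xf0,0x46,0x3b}
#5 dst[0x1b+7] := {0x06,0xf0,0x46,0x3b,0x3b,0x89,0x9b}
query mem[0x02]=0x46, mem[0x06]=0x9b, mem[0x1d]=0x46

MEM[0x02,0x06,0x1d] = 46 9b 46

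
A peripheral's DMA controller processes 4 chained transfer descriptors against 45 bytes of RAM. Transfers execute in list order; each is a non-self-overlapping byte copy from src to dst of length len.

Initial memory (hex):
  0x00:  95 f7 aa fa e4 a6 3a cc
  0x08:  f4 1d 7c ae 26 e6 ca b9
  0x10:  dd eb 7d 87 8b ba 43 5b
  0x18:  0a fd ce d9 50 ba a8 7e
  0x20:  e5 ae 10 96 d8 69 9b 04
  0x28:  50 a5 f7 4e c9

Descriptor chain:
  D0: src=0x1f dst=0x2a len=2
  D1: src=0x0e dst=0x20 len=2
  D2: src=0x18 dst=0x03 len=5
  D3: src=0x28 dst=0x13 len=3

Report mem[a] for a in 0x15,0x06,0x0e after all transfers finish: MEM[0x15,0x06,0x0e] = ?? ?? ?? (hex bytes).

MEM[0x15,0x06,0x0e] = 7e d9 ca

[0] 0x1f->0x2a len=2 : 7e e5
[1] 0x0e->0x20 len=2 : ca b9
[2] 0x18->0x03 len=5 : 0a fd ce d9 50
[3] 0x28->0x13 len=3 : 50 a5 7e
query mem[0x15]=0x7e, mem[0x06]=0xd9, mem[0x0e]=0xca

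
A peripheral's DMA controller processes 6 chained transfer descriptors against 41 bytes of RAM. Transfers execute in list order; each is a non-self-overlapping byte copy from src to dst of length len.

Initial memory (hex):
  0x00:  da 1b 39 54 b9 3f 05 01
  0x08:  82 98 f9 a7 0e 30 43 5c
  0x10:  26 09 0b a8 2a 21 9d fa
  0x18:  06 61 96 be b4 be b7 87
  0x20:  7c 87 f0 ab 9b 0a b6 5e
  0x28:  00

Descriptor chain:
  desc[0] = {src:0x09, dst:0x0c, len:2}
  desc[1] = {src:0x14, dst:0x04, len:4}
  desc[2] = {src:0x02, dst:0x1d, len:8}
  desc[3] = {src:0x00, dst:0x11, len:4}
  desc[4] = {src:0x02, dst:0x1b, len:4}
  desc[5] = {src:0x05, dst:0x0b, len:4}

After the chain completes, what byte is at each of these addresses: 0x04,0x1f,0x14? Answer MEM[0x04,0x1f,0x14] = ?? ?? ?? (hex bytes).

MEM[0x04,0x1f,0x14] = 2a 2a 54

#0 dst[0x0c+2] := {0x98,0xf9}
#1 dst[0x04+4] := {0x2a,0x21,0x9d,0xfa}
#2 dst[0x1d+8] := {0x39,0x54,0x2a,0x21,0x9d,0xfa,0x82,0x98}
#3 dst[0x11+4] := {0xda,0x1b,0x39,0x54}
#4 dst[0x1b+4] := {0x39,0x54,0x2a,0x21}
#5 dst[0x0b+4] := {0x21,0x9d,0xfa,0x82}
query mem[0x04]=0x2a, mem[0x1f]=0x2a, mem[0x14]=0x54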